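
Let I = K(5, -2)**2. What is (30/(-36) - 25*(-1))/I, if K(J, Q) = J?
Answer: 29/30 ≈ 0.96667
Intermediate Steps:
I = 25 (I = 5**2 = 25)
(30/(-36) - 25*(-1))/I = (30/(-36) - 25*(-1))/25 = (30*(-1/36) + 25)*(1/25) = (-5/6 + 25)*(1/25) = (145/6)*(1/25) = 29/30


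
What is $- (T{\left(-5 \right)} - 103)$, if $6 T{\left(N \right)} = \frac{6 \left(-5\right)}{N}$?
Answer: $102$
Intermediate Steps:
$T{\left(N \right)} = - \frac{5}{N}$ ($T{\left(N \right)} = \frac{6 \left(-5\right) \frac{1}{N}}{6} = \frac{\left(-30\right) \frac{1}{N}}{6} = - \frac{5}{N}$)
$- (T{\left(-5 \right)} - 103) = - (- \frac{5}{-5} - 103) = - (\left(-5\right) \left(- \frac{1}{5}\right) - 103) = - (1 - 103) = \left(-1\right) \left(-102\right) = 102$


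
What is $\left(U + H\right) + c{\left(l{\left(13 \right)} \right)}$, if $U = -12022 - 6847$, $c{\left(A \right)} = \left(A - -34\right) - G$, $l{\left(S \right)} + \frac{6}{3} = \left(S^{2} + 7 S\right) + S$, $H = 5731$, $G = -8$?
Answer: $-12825$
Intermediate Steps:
$l{\left(S \right)} = -2 + S^{2} + 8 S$ ($l{\left(S \right)} = -2 + \left(\left(S^{2} + 7 S\right) + S\right) = -2 + \left(S^{2} + 8 S\right) = -2 + S^{2} + 8 S$)
$c{\left(A \right)} = 42 + A$ ($c{\left(A \right)} = \left(A - -34\right) - -8 = \left(A + 34\right) + 8 = \left(34 + A\right) + 8 = 42 + A$)
$U = -18869$
$\left(U + H\right) + c{\left(l{\left(13 \right)} \right)} = \left(-18869 + 5731\right) + \left(42 + \left(-2 + 13^{2} + 8 \cdot 13\right)\right) = -13138 + \left(42 + \left(-2 + 169 + 104\right)\right) = -13138 + \left(42 + 271\right) = -13138 + 313 = -12825$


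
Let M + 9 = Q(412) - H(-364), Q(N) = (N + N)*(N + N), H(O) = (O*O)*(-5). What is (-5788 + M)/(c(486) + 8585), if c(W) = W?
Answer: 1335659/9071 ≈ 147.24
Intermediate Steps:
H(O) = -5*O**2 (H(O) = O**2*(-5) = -5*O**2)
Q(N) = 4*N**2 (Q(N) = (2*N)*(2*N) = 4*N**2)
M = 1341447 (M = -9 + (4*412**2 - (-5)*(-364)**2) = -9 + (4*169744 - (-5)*132496) = -9 + (678976 - 1*(-662480)) = -9 + (678976 + 662480) = -9 + 1341456 = 1341447)
(-5788 + M)/(c(486) + 8585) = (-5788 + 1341447)/(486 + 8585) = 1335659/9071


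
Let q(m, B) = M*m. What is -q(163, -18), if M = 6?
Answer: -978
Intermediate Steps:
q(m, B) = 6*m
-q(163, -18) = -6*163 = -1*978 = -978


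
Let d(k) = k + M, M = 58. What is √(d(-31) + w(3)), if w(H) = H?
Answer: √30 ≈ 5.4772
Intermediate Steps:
d(k) = 58 + k (d(k) = k + 58 = 58 + k)
√(d(-31) + w(3)) = √((58 - 31) + 3) = √(27 + 3) = √30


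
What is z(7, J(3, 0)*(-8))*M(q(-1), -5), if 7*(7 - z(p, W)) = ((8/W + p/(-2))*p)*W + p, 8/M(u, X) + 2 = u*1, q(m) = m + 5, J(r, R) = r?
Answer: -344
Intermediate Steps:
q(m) = 5 + m
M(u, X) = 8/(-2 + u) (M(u, X) = 8/(-2 + u*1) = 8/(-2 + u))
z(p, W) = 7 - p/7 - W*p*(8/W - p/2)/7 (z(p, W) = 7 - (((8/W + p/(-2))*p)*W + p)/7 = 7 - (((8/W + p*(-½))*p)*W + p)/7 = 7 - (((8/W - p/2)*p)*W + p)/7 = 7 - ((p*(8/W - p/2))*W + p)/7 = 7 - (W*p*(8/W - p/2) + p)/7 = 7 - (p + W*p*(8/W - p/2))/7 = 7 + (-p/7 - W*p*(8/W - p/2)/7) = 7 - p/7 - W*p*(8/W - p/2)/7)
z(7, J(3, 0)*(-8))*M(q(-1), -5) = (7 - 9/7*7 + (1/14)*(3*(-8))*7²)*(8/(-2 + (5 - 1))) = (7 - 9 + (1/14)*(-24)*49)*(8/(-2 + 4)) = (7 - 9 - 84)*(8/2) = -688/2 = -86*4 = -344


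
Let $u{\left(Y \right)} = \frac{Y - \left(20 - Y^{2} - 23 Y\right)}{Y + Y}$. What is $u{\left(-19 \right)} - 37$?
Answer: $- \frac{1291}{38} \approx -33.974$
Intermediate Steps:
$u{\left(Y \right)} = \frac{-20 + Y^{2} + 24 Y}{2 Y}$ ($u{\left(Y \right)} = \frac{Y + \left(-20 + Y^{2} + 23 Y\right)}{2 Y} = \left(-20 + Y^{2} + 24 Y\right) \frac{1}{2 Y} = \frac{-20 + Y^{2} + 24 Y}{2 Y}$)
$u{\left(-19 \right)} - 37 = \left(12 + \frac{1}{2} \left(-19\right) - \frac{10}{-19}\right) - 37 = \left(12 - \frac{19}{2} - - \frac{10}{19}\right) - 37 = \left(12 - \frac{19}{2} + \frac{10}{19}\right) - 37 = \frac{115}{38} - 37 = - \frac{1291}{38}$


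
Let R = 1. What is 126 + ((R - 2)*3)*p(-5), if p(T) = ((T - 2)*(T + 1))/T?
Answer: 714/5 ≈ 142.80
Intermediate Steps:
p(T) = (1 + T)*(-2 + T)/T (p(T) = ((-2 + T)*(1 + T))/T = ((1 + T)*(-2 + T))/T = (1 + T)*(-2 + T)/T)
126 + ((R - 2)*3)*p(-5) = 126 + ((1 - 2)*3)*(-1 - 5 - 2/(-5)) = 126 + (-1*3)*(-1 - 5 - 2*(-⅕)) = 126 - 3*(-1 - 5 + ⅖) = 126 - 3*(-28/5) = 126 + 84/5 = 714/5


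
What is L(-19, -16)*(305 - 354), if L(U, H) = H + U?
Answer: 1715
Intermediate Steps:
L(-19, -16)*(305 - 354) = (-16 - 19)*(305 - 354) = -35*(-49) = 1715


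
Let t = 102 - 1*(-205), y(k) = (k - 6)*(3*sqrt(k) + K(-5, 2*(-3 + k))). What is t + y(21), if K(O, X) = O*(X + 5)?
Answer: -2768 + 45*sqrt(21) ≈ -2561.8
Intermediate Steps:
K(O, X) = O*(5 + X)
y(k) = (-6 + k)*(5 - 10*k + 3*sqrt(k)) (y(k) = (k - 6)*(3*sqrt(k) - 5*(5 + 2*(-3 + k))) = (-6 + k)*(3*sqrt(k) - 5*(5 + (-6 + 2*k))) = (-6 + k)*(3*sqrt(k) - 5*(-1 + 2*k)) = (-6 + k)*(3*sqrt(k) + (5 - 10*k)) = (-6 + k)*(5 - 10*k + 3*sqrt(k)))
t = 307 (t = 102 + 205 = 307)
t + y(21) = 307 + (-30 - 18*sqrt(21) - 10*21**2 + 3*21**(3/2) + 65*21) = 307 + (-30 - 18*sqrt(21) - 10*441 + 3*(21*sqrt(21)) + 1365) = 307 + (-30 - 18*sqrt(21) - 4410 + 63*sqrt(21) + 1365) = 307 + (-3075 + 45*sqrt(21)) = -2768 + 45*sqrt(21)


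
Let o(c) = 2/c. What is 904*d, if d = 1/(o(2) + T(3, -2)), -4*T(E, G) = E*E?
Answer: -3616/5 ≈ -723.20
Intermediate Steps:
T(E, G) = -E²/4 (T(E, G) = -E*E/4 = -E²/4)
d = -⅘ (d = 1/(2/2 - ¼*3²) = 1/(2*(½) - ¼*9) = 1/(1 - 9/4) = 1/(-5/4) = -⅘ ≈ -0.80000)
904*d = 904*(-⅘) = -3616/5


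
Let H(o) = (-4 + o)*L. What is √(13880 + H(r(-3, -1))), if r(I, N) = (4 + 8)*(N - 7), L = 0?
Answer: 2*√3470 ≈ 117.81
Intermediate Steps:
r(I, N) = -84 + 12*N (r(I, N) = 12*(-7 + N) = -84 + 12*N)
H(o) = 0 (H(o) = (-4 + o)*0 = 0)
√(13880 + H(r(-3, -1))) = √(13880 + 0) = √13880 = 2*√3470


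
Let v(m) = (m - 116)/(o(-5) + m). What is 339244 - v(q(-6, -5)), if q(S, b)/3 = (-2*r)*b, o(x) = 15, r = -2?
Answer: 15265804/45 ≈ 3.3924e+5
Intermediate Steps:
q(S, b) = 12*b (q(S, b) = 3*((-2*(-2))*b) = 3*(4*b) = 12*b)
v(m) = (-116 + m)/(15 + m) (v(m) = (m - 116)/(15 + m) = (-116 + m)/(15 + m))
339244 - v(q(-6, -5)) = 339244 - (-116 + 12*(-5))/(15 + 12*(-5)) = 339244 - (-116 - 60)/(15 - 60) = 339244 - (-176)/(-45) = 339244 - (-1)*(-176)/45 = 339244 - 1*176/45 = 339244 - 176/45 = 15265804/45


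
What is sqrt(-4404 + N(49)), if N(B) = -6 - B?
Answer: 7*I*sqrt(91) ≈ 66.776*I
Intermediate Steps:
sqrt(-4404 + N(49)) = sqrt(-4404 + (-6 - 1*49)) = sqrt(-4404 + (-6 - 49)) = sqrt(-4404 - 55) = sqrt(-4459) = 7*I*sqrt(91)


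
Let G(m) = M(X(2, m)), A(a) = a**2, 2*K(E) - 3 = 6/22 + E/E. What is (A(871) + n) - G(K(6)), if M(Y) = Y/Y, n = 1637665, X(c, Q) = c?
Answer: 2396305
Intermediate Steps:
K(E) = 47/22 (K(E) = 3/2 + (6/22 + E/E)/2 = 3/2 + (6*(1/22) + 1)/2 = 3/2 + (3/11 + 1)/2 = 3/2 + (1/2)*(14/11) = 3/2 + 7/11 = 47/22)
M(Y) = 1
G(m) = 1
(A(871) + n) - G(K(6)) = (871**2 + 1637665) - 1*1 = (758641 + 1637665) - 1 = 2396306 - 1 = 2396305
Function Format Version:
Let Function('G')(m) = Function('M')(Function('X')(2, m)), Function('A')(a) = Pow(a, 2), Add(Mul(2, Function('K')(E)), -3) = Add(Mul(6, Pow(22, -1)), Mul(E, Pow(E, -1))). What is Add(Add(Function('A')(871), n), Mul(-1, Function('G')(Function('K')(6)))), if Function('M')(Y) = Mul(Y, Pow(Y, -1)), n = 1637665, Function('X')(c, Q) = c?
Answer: 2396305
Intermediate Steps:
Function('K')(E) = Rational(47, 22) (Function('K')(E) = Add(Rational(3, 2), Mul(Rational(1, 2), Add(Mul(6, Pow(22, -1)), Mul(E, Pow(E, -1))))) = Add(Rational(3, 2), Mul(Rational(1, 2), Add(Mul(6, Rational(1, 22)), 1))) = Add(Rational(3, 2), Mul(Rational(1, 2), Add(Rational(3, 11), 1))) = Add(Rational(3, 2), Mul(Rational(1, 2), Rational(14, 11))) = Add(Rational(3, 2), Rational(7, 11)) = Rational(47, 22))
Function('M')(Y) = 1
Function('G')(m) = 1
Add(Add(Function('A')(871), n), Mul(-1, Function('G')(Function('K')(6)))) = Add(Add(Pow(871, 2), 1637665), Mul(-1, 1)) = Add(Add(758641, 1637665), -1) = Add(2396306, -1) = 2396305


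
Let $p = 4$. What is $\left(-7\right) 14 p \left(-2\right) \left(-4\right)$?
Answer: $-3136$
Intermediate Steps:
$\left(-7\right) 14 p \left(-2\right) \left(-4\right) = \left(-7\right) 14 \cdot 4 \left(-2\right) \left(-4\right) = - 98 \left(\left(-8\right) \left(-4\right)\right) = \left(-98\right) 32 = -3136$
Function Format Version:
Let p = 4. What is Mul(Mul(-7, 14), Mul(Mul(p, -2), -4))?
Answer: -3136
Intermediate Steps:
Mul(Mul(-7, 14), Mul(Mul(p, -2), -4)) = Mul(Mul(-7, 14), Mul(Mul(4, -2), -4)) = Mul(-98, Mul(-8, -4)) = Mul(-98, 32) = -3136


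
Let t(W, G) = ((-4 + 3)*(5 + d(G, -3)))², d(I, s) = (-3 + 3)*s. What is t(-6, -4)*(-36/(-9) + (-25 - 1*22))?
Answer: -1075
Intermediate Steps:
d(I, s) = 0 (d(I, s) = 0*s = 0)
t(W, G) = 25 (t(W, G) = ((-4 + 3)*(5 + 0))² = (-1*5)² = (-5)² = 25)
t(-6, -4)*(-36/(-9) + (-25 - 1*22)) = 25*(-36/(-9) + (-25 - 1*22)) = 25*(-36*(-⅑) + (-25 - 22)) = 25*(4 - 47) = 25*(-43) = -1075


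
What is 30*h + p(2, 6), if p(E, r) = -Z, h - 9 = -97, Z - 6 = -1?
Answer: -2645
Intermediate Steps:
Z = 5 (Z = 6 - 1 = 5)
h = -88 (h = 9 - 97 = -88)
p(E, r) = -5 (p(E, r) = -1*5 = -5)
30*h + p(2, 6) = 30*(-88) - 5 = -2640 - 5 = -2645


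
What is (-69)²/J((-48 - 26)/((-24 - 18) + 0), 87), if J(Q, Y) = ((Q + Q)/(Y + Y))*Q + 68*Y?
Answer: 182665287/226980541 ≈ 0.80476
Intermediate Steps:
J(Q, Y) = 68*Y + Q²/Y (J(Q, Y) = ((2*Q)/((2*Y)))*Q + 68*Y = ((2*Q)*(1/(2*Y)))*Q + 68*Y = (Q/Y)*Q + 68*Y = Q²/Y + 68*Y = 68*Y + Q²/Y)
(-69)²/J((-48 - 26)/((-24 - 18) + 0), 87) = (-69)²/(68*87 + ((-48 - 26)/((-24 - 18) + 0))²/87) = 4761/(5916 + (-74/(-42 + 0))²*(1/87)) = 4761/(5916 + (-74/(-42))²*(1/87)) = 4761/(5916 + (-74*(-1/42))²*(1/87)) = 4761/(5916 + (37/21)²*(1/87)) = 4761/(5916 + (1369/441)*(1/87)) = 4761/(5916 + 1369/38367) = 4761/(226980541/38367) = 4761*(38367/226980541) = 182665287/226980541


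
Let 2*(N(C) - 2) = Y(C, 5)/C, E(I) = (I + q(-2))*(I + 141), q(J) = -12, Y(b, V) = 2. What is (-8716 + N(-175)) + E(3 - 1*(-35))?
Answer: -710501/175 ≈ -4060.0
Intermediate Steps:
E(I) = (-12 + I)*(141 + I) (E(I) = (I - 12)*(I + 141) = (-12 + I)*(141 + I))
N(C) = 2 + 1/C (N(C) = 2 + (2/C)/2 = 2 + 1/C)
(-8716 + N(-175)) + E(3 - 1*(-35)) = (-8716 + (2 + 1/(-175))) + (-1692 + (3 - 1*(-35))² + 129*(3 - 1*(-35))) = (-8716 + (2 - 1/175)) + (-1692 + (3 + 35)² + 129*(3 + 35)) = (-8716 + 349/175) + (-1692 + 38² + 129*38) = -1524951/175 + (-1692 + 1444 + 4902) = -1524951/175 + 4654 = -710501/175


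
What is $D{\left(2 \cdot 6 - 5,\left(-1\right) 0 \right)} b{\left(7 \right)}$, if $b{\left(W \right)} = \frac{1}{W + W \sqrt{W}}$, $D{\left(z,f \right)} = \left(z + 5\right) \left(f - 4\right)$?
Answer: $\frac{8}{7} - \frac{8 \sqrt{7}}{7} \approx -1.8809$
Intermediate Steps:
$D{\left(z,f \right)} = \left(-4 + f\right) \left(5 + z\right)$ ($D{\left(z,f \right)} = \left(5 + z\right) \left(-4 + f\right) = \left(-4 + f\right) \left(5 + z\right)$)
$b{\left(W \right)} = \frac{1}{W + W^{\frac{3}{2}}}$
$D{\left(2 \cdot 6 - 5,\left(-1\right) 0 \right)} b{\left(7 \right)} = \frac{-20 - 4 \left(2 \cdot 6 - 5\right) + 5 \left(\left(-1\right) 0\right) + \left(-1\right) 0 \left(2 \cdot 6 - 5\right)}{7 + 7^{\frac{3}{2}}} = \frac{-20 - 4 \left(12 - 5\right) + 5 \cdot 0 + 0 \left(12 - 5\right)}{7 + 7 \sqrt{7}} = \frac{-20 - 28 + 0 + 0 \cdot 7}{7 + 7 \sqrt{7}} = \frac{-20 - 28 + 0 + 0}{7 + 7 \sqrt{7}} = - \frac{48}{7 + 7 \sqrt{7}}$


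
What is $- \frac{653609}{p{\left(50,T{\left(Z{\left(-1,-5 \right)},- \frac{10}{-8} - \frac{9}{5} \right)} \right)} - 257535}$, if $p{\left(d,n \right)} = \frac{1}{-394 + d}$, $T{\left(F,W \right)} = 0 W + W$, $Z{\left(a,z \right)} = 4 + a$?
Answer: $\frac{224841496}{88592041} \approx 2.5379$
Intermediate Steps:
$T{\left(F,W \right)} = W$ ($T{\left(F,W \right)} = 0 + W = W$)
$- \frac{653609}{p{\left(50,T{\left(Z{\left(-1,-5 \right)},- \frac{10}{-8} - \frac{9}{5} \right)} \right)} - 257535} = - \frac{653609}{\frac{1}{-394 + 50} - 257535} = - \frac{653609}{\frac{1}{-344} - 257535} = - \frac{653609}{- \frac{1}{344} - 257535} = - \frac{653609}{- \frac{88592041}{344}} = \left(-653609\right) \left(- \frac{344}{88592041}\right) = \frac{224841496}{88592041}$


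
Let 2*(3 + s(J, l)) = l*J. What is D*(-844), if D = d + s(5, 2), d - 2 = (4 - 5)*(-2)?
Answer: -5064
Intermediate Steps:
s(J, l) = -3 + J*l/2 (s(J, l) = -3 + (l*J)/2 = -3 + (J*l)/2 = -3 + J*l/2)
d = 4 (d = 2 + (4 - 5)*(-2) = 2 - 1*(-2) = 2 + 2 = 4)
D = 6 (D = 4 + (-3 + (½)*5*2) = 4 + (-3 + 5) = 4 + 2 = 6)
D*(-844) = 6*(-844) = -5064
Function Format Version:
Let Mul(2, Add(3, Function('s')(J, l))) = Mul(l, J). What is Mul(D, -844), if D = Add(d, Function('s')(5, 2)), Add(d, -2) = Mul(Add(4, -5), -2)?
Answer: -5064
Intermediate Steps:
Function('s')(J, l) = Add(-3, Mul(Rational(1, 2), J, l)) (Function('s')(J, l) = Add(-3, Mul(Rational(1, 2), Mul(l, J))) = Add(-3, Mul(Rational(1, 2), Mul(J, l))) = Add(-3, Mul(Rational(1, 2), J, l)))
d = 4 (d = Add(2, Mul(Add(4, -5), -2)) = Add(2, Mul(-1, -2)) = Add(2, 2) = 4)
D = 6 (D = Add(4, Add(-3, Mul(Rational(1, 2), 5, 2))) = Add(4, Add(-3, 5)) = Add(4, 2) = 6)
Mul(D, -844) = Mul(6, -844) = -5064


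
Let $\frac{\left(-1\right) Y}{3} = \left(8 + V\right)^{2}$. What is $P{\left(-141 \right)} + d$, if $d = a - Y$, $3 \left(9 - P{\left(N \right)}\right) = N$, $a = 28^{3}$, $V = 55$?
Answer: $33915$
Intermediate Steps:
$Y = -11907$ ($Y = - 3 \left(8 + 55\right)^{2} = - 3 \cdot 63^{2} = \left(-3\right) 3969 = -11907$)
$a = 21952$
$P{\left(N \right)} = 9 - \frac{N}{3}$
$d = 33859$ ($d = 21952 - -11907 = 21952 + 11907 = 33859$)
$P{\left(-141 \right)} + d = \left(9 - -47\right) + 33859 = \left(9 + 47\right) + 33859 = 56 + 33859 = 33915$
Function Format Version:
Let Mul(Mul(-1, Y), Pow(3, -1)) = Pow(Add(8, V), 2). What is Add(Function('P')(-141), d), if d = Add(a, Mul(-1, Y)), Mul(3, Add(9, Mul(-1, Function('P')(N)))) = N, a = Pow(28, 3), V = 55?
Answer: 33915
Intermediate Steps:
Y = -11907 (Y = Mul(-3, Pow(Add(8, 55), 2)) = Mul(-3, Pow(63, 2)) = Mul(-3, 3969) = -11907)
a = 21952
Function('P')(N) = Add(9, Mul(Rational(-1, 3), N))
d = 33859 (d = Add(21952, Mul(-1, -11907)) = Add(21952, 11907) = 33859)
Add(Function('P')(-141), d) = Add(Add(9, Mul(Rational(-1, 3), -141)), 33859) = Add(Add(9, 47), 33859) = Add(56, 33859) = 33915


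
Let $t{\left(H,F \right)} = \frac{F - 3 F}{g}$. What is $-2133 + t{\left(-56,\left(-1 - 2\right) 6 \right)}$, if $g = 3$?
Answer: $-2121$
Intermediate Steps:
$t{\left(H,F \right)} = - \frac{2 F}{3}$ ($t{\left(H,F \right)} = \frac{F - 3 F}{3} = - 2 F \frac{1}{3} = - \frac{2 F}{3}$)
$-2133 + t{\left(-56,\left(-1 - 2\right) 6 \right)} = -2133 - \frac{2 \left(-1 - 2\right) 6}{3} = -2133 - \frac{2 \left(\left(-3\right) 6\right)}{3} = -2133 - -12 = -2133 + 12 = -2121$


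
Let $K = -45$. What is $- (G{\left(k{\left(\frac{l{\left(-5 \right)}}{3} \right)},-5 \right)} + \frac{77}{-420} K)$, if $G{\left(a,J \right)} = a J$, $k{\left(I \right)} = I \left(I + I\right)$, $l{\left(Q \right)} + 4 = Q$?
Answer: $\frac{327}{4} \approx 81.75$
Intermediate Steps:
$l{\left(Q \right)} = -4 + Q$
$k{\left(I \right)} = 2 I^{2}$ ($k{\left(I \right)} = I 2 I = 2 I^{2}$)
$G{\left(a,J \right)} = J a$
$- (G{\left(k{\left(\frac{l{\left(-5 \right)}}{3} \right)},-5 \right)} + \frac{77}{-420} K) = - (- 5 \cdot 2 \left(\frac{-4 - 5}{3}\right)^{2} + \frac{77}{-420} \left(-45\right)) = - (- 5 \cdot 2 \left(\left(-9\right) \frac{1}{3}\right)^{2} + 77 \left(- \frac{1}{420}\right) \left(-45\right)) = - (- 5 \cdot 2 \left(-3\right)^{2} - - \frac{33}{4}) = - (- 5 \cdot 2 \cdot 9 + \frac{33}{4}) = - (\left(-5\right) 18 + \frac{33}{4}) = - (-90 + \frac{33}{4}) = \left(-1\right) \left(- \frac{327}{4}\right) = \frac{327}{4}$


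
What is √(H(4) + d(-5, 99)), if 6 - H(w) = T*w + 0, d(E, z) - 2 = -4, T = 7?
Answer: 2*I*√6 ≈ 4.899*I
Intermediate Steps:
d(E, z) = -2 (d(E, z) = 2 - 4 = -2)
H(w) = 6 - 7*w (H(w) = 6 - (7*w + 0) = 6 - 7*w)
√(H(4) + d(-5, 99)) = √((6 - 7*4) - 2) = √((6 - 28) - 2) = √(-22 - 2) = √(-24) = 2*I*√6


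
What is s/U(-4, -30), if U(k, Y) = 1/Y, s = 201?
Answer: -6030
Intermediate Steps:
s/U(-4, -30) = 201/(1/(-30)) = 201/(-1/30) = 201*(-30) = -6030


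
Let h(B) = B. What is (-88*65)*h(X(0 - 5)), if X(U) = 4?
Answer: -22880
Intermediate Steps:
(-88*65)*h(X(0 - 5)) = -88*65*4 = -5720*4 = -22880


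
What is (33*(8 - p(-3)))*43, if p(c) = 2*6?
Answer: -5676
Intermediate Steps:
p(c) = 12
(33*(8 - p(-3)))*43 = (33*(8 - 1*12))*43 = (33*(8 - 12))*43 = (33*(-4))*43 = -132*43 = -5676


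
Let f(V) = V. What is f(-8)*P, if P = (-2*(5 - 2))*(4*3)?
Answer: 576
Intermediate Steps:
P = -72 (P = -2*3*12 = -6*12 = -72)
f(-8)*P = -8*(-72) = 576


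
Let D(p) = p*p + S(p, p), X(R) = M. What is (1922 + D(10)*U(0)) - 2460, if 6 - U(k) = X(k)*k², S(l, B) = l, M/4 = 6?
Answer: 122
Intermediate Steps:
M = 24 (M = 4*6 = 24)
X(R) = 24
U(k) = 6 - 24*k²
D(p) = p + p² (D(p) = p*p + p = p² + p = p + p²)
(1922 + D(10)*U(0)) - 2460 = (1922 + (10*(1 + 10))*(6 - 24*0²)) - 2460 = (1922 + (10*11)*(6 - 24*0)) - 2460 = (1922 + 110*(6 + 0)) - 2460 = (1922 + 110*6) - 2460 = (1922 + 660) - 2460 = 2582 - 2460 = 122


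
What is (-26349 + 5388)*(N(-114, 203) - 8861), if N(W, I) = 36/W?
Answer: 3529098765/19 ≈ 1.8574e+8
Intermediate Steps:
(-26349 + 5388)*(N(-114, 203) - 8861) = (-26349 + 5388)*(36/(-114) - 8861) = -20961*(36*(-1/114) - 8861) = -20961*(-6/19 - 8861) = -20961*(-168365/19) = 3529098765/19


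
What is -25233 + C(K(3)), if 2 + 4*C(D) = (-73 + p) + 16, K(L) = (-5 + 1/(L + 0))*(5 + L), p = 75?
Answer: -25229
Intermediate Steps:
K(L) = (-5 + 1/L)*(5 + L)
C(D) = 4 (C(D) = -1/2 + ((-73 + 75) + 16)/4 = -1/2 + (2 + 16)/4 = -1/2 + (1/4)*18 = -1/2 + 9/2 = 4)
-25233 + C(K(3)) = -25233 + 4 = -25229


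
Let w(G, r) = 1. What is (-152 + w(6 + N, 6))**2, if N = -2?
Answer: 22801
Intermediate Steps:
(-152 + w(6 + N, 6))**2 = (-152 + 1)**2 = (-151)**2 = 22801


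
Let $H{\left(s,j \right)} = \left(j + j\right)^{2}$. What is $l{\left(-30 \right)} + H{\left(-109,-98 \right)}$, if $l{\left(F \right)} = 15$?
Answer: $38431$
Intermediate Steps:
$H{\left(s,j \right)} = 4 j^{2}$ ($H{\left(s,j \right)} = \left(2 j\right)^{2} = 4 j^{2}$)
$l{\left(-30 \right)} + H{\left(-109,-98 \right)} = 15 + 4 \left(-98\right)^{2} = 15 + 4 \cdot 9604 = 15 + 38416 = 38431$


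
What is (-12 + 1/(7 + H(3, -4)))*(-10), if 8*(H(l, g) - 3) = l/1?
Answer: 9880/83 ≈ 119.04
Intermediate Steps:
H(l, g) = 3 + l/8 (H(l, g) = 3 + (l/1)/8 = 3 + (l*1)/8 = 3 + l/8)
(-12 + 1/(7 + H(3, -4)))*(-10) = (-12 + 1/(7 + (3 + (1/8)*3)))*(-10) = (-12 + 1/(7 + (3 + 3/8)))*(-10) = (-12 + 1/(7 + 27/8))*(-10) = (-12 + 1/(83/8))*(-10) = (-12 + 8/83)*(-10) = -988/83*(-10) = 9880/83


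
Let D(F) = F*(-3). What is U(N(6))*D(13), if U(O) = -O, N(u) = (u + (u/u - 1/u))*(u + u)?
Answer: 3198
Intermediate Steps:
D(F) = -3*F
N(u) = 2*u*(1 + u - 1/u) (N(u) = (u + (1 - 1/u))*(2*u) = (1 + u - 1/u)*(2*u) = 2*u*(1 + u - 1/u))
U(N(6))*D(13) = (-(-2 + 2*6 + 2*6**2))*(-3*13) = -(-2 + 12 + 2*36)*(-39) = -(-2 + 12 + 72)*(-39) = -1*82*(-39) = -82*(-39) = 3198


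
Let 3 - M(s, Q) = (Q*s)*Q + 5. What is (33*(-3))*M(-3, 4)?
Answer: -4554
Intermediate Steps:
M(s, Q) = -2 - s*Q**2 (M(s, Q) = 3 - ((Q*s)*Q + 5) = 3 - (s*Q**2 + 5) = 3 - (5 + s*Q**2) = 3 + (-5 - s*Q**2) = -2 - s*Q**2)
(33*(-3))*M(-3, 4) = (33*(-3))*(-2 - 1*(-3)*4**2) = -99*(-2 - 1*(-3)*16) = -99*(-2 + 48) = -99*46 = -4554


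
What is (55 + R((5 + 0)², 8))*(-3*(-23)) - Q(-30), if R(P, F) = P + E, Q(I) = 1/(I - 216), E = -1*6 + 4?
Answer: 1323973/246 ≈ 5382.0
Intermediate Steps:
E = -2 (E = -6 + 4 = -2)
Q(I) = 1/(-216 + I)
R(P, F) = -2 + P (R(P, F) = P - 2 = -2 + P)
(55 + R((5 + 0)², 8))*(-3*(-23)) - Q(-30) = (55 + (-2 + (5 + 0)²))*(-3*(-23)) - 1/(-216 - 30) = (55 + (-2 + 5²))*69 - 1/(-246) = (55 + (-2 + 25))*69 - 1*(-1/246) = (55 + 23)*69 + 1/246 = 78*69 + 1/246 = 5382 + 1/246 = 1323973/246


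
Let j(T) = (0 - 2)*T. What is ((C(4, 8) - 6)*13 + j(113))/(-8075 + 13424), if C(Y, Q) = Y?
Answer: -84/1783 ≈ -0.047112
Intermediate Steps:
j(T) = -2*T
((C(4, 8) - 6)*13 + j(113))/(-8075 + 13424) = ((4 - 6)*13 - 2*113)/(-8075 + 13424) = (-2*13 - 226)/5349 = (-26 - 226)*(1/5349) = -252*1/5349 = -84/1783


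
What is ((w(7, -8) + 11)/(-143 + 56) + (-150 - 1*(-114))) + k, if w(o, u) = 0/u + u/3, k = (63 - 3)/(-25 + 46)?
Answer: -60727/1827 ≈ -33.239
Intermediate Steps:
k = 20/7 (k = 60/21 = 60*(1/21) = 20/7 ≈ 2.8571)
w(o, u) = u/3 (w(o, u) = 0 + u*(⅓) = 0 + u/3 = u/3)
((w(7, -8) + 11)/(-143 + 56) + (-150 - 1*(-114))) + k = (((⅓)*(-8) + 11)/(-143 + 56) + (-150 - 1*(-114))) + 20/7 = ((-8/3 + 11)/(-87) + (-150 + 114)) + 20/7 = ((25/3)*(-1/87) - 36) + 20/7 = (-25/261 - 36) + 20/7 = -9421/261 + 20/7 = -60727/1827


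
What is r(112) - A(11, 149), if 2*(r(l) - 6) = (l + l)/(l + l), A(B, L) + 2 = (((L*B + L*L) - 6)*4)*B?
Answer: -2097375/2 ≈ -1.0487e+6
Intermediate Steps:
A(B, L) = -2 + B*(-24 + 4*L² + 4*B*L) (A(B, L) = -2 + (((L*B + L*L) - 6)*4)*B = -2 + (((B*L + L²) - 6)*4)*B = -2 + (((L² + B*L) - 6)*4)*B = -2 + ((-6 + L² + B*L)*4)*B = -2 + (-24 + 4*L² + 4*B*L)*B = -2 + B*(-24 + 4*L² + 4*B*L))
r(l) = 13/2 (r(l) = 6 + ((l + l)/(l + l))/2 = 6 + ((2*l)/((2*l)))/2 = 6 + ((2*l)*(1/(2*l)))/2 = 6 + (½)*1 = 6 + ½ = 13/2)
r(112) - A(11, 149) = 13/2 - (-2 - 24*11 + 4*11*149² + 4*149*11²) = 13/2 - (-2 - 264 + 4*11*22201 + 4*149*121) = 13/2 - (-2 - 264 + 976844 + 72116) = 13/2 - 1*1048694 = 13/2 - 1048694 = -2097375/2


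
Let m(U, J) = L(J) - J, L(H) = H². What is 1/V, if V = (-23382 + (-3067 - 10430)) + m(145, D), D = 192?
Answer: -1/207 ≈ -0.0048309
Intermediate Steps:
m(U, J) = J² - J
V = -207 (V = (-23382 + (-3067 - 10430)) + 192*(-1 + 192) = (-23382 - 13497) + 192*191 = -36879 + 36672 = -207)
1/V = 1/(-207) = -1/207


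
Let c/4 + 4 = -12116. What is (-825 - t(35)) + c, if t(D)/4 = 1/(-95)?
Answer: -4683971/95 ≈ -49305.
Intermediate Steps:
c = -48480 (c = -16 + 4*(-12116) = -16 - 48464 = -48480)
t(D) = -4/95 (t(D) = 4/(-95) = 4*(-1/95) = -4/95)
(-825 - t(35)) + c = (-825 - 1*(-4/95)) - 48480 = (-825 + 4/95) - 48480 = -78371/95 - 48480 = -4683971/95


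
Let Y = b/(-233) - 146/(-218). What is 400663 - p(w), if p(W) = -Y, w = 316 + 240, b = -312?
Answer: 10175689228/25397 ≈ 4.0067e+5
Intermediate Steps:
w = 556
Y = 51017/25397 (Y = -312/(-233) - 146/(-218) = -312*(-1/233) - 146*(-1/218) = 312/233 + 73/109 = 51017/25397 ≈ 2.0088)
p(W) = -51017/25397 (p(W) = -1*51017/25397 = -51017/25397)
400663 - p(w) = 400663 - 1*(-51017/25397) = 400663 + 51017/25397 = 10175689228/25397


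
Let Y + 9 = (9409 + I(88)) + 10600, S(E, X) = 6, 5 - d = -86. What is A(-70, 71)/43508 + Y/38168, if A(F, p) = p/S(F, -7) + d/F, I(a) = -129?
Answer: 3243560641/6227300040 ≈ 0.52086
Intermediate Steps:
d = 91 (d = 5 - 1*(-86) = 5 + 86 = 91)
A(F, p) = 91/F + p/6 (A(F, p) = p/6 + 91/F = 91/F + p/6)
Y = 19871 (Y = -9 + ((9409 - 129) + 10600) = -9 + (9280 + 10600) = -9 + 19880 = 19871)
A(-70, 71)/43508 + Y/38168 = (91/(-70) + (1/6)*71)/43508 + 19871/38168 = (91*(-1/70) + 71/6)*(1/43508) + 19871*(1/38168) = (-13/10 + 71/6)*(1/43508) + 19871/38168 = (158/15)*(1/43508) + 19871/38168 = 79/326310 + 19871/38168 = 3243560641/6227300040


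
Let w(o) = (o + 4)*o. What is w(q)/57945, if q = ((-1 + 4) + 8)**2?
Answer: 3025/11589 ≈ 0.26102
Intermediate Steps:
q = 121 (q = (3 + 8)**2 = 11**2 = 121)
w(o) = o*(4 + o) (w(o) = (4 + o)*o = o*(4 + o))
w(q)/57945 = (121*(4 + 121))/57945 = (121*125)*(1/57945) = 15125*(1/57945) = 3025/11589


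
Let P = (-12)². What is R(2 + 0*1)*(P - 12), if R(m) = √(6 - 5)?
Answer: 132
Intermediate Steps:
R(m) = 1 (R(m) = √1 = 1)
P = 144
R(2 + 0*1)*(P - 12) = 1*(144 - 12) = 1*132 = 132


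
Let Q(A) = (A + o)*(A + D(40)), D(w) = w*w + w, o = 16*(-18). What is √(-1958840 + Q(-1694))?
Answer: 2*I*√462953 ≈ 1360.8*I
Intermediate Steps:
o = -288
D(w) = w + w² (D(w) = w² + w = w + w²)
Q(A) = (-288 + A)*(1640 + A) (Q(A) = (A - 288)*(A + 40*(1 + 40)) = (-288 + A)*(A + 40*41) = (-288 + A)*(A + 1640) = (-288 + A)*(1640 + A))
√(-1958840 + Q(-1694)) = √(-1958840 + (-472320 + (-1694)² + 1352*(-1694))) = √(-1958840 + (-472320 + 2869636 - 2290288)) = √(-1958840 + 107028) = √(-1851812) = 2*I*√462953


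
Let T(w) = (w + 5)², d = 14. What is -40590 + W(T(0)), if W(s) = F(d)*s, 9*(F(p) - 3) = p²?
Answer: -359735/9 ≈ -39971.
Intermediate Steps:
F(p) = 3 + p²/9
T(w) = (5 + w)²
W(s) = 223*s/9 (W(s) = (3 + (⅑)*14²)*s = (3 + (⅑)*196)*s = (3 + 196/9)*s = 223*s/9)
-40590 + W(T(0)) = -40590 + 223*(5 + 0)²/9 = -40590 + (223/9)*5² = -40590 + (223/9)*25 = -40590 + 5575/9 = -359735/9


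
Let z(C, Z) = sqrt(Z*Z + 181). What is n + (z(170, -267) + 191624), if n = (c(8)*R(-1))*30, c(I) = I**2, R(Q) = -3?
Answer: 185864 + sqrt(71470) ≈ 1.8613e+5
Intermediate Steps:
z(C, Z) = sqrt(181 + Z**2) (z(C, Z) = sqrt(Z**2 + 181) = sqrt(181 + Z**2))
n = -5760 (n = (8**2*(-3))*30 = (64*(-3))*30 = -192*30 = -5760)
n + (z(170, -267) + 191624) = -5760 + (sqrt(181 + (-267)**2) + 191624) = -5760 + (sqrt(181 + 71289) + 191624) = -5760 + (sqrt(71470) + 191624) = -5760 + (191624 + sqrt(71470)) = 185864 + sqrt(71470)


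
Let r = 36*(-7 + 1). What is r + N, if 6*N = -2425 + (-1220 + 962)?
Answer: -3979/6 ≈ -663.17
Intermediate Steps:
r = -216 (r = 36*(-6) = -216)
N = -2683/6 (N = (-2425 + (-1220 + 962))/6 = (-2425 - 258)/6 = (⅙)*(-2683) = -2683/6 ≈ -447.17)
r + N = -216 - 2683/6 = -3979/6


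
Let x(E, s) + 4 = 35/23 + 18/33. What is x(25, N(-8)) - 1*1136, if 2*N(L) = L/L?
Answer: -287897/253 ≈ -1137.9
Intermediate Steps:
N(L) = 1/2 (N(L) = (L/L)/2 = (1/2)*1 = 1/2)
x(E, s) = -489/253 (x(E, s) = -4 + (35/23 + 18/33) = -4 + (35*(1/23) + 18*(1/33)) = -4 + (35/23 + 6/11) = -4 + 523/253 = -489/253)
x(25, N(-8)) - 1*1136 = -489/253 - 1*1136 = -489/253 - 1136 = -287897/253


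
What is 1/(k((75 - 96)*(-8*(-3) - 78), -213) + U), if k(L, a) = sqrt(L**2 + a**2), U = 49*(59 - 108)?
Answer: -2401/4433476 - 15*sqrt(5917)/4433476 ≈ -0.00080182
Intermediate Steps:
U = -2401 (U = 49*(-49) = -2401)
1/(k((75 - 96)*(-8*(-3) - 78), -213) + U) = 1/(sqrt(((75 - 96)*(-8*(-3) - 78))**2 + (-213)**2) - 2401) = 1/(sqrt((-21*(24 - 78))**2 + 45369) - 2401) = 1/(sqrt((-21*(-54))**2 + 45369) - 2401) = 1/(sqrt(1134**2 + 45369) - 2401) = 1/(sqrt(1285956 + 45369) - 2401) = 1/(sqrt(1331325) - 2401) = 1/(15*sqrt(5917) - 2401) = 1/(-2401 + 15*sqrt(5917))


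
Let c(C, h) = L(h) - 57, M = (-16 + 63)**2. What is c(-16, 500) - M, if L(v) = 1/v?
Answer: -1132999/500 ≈ -2266.0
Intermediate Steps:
M = 2209 (M = 47**2 = 2209)
c(C, h) = -57 + 1/h (c(C, h) = 1/h - 57 = -57 + 1/h)
c(-16, 500) - M = (-57 + 1/500) - 1*2209 = (-57 + 1/500) - 2209 = -28499/500 - 2209 = -1132999/500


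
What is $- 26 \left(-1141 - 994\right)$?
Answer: $55510$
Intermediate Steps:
$- 26 \left(-1141 - 994\right) = \left(-26\right) \left(-2135\right) = 55510$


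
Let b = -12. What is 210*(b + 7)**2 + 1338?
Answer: 6588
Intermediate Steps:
210*(b + 7)**2 + 1338 = 210*(-12 + 7)**2 + 1338 = 210*(-5)**2 + 1338 = 210*25 + 1338 = 5250 + 1338 = 6588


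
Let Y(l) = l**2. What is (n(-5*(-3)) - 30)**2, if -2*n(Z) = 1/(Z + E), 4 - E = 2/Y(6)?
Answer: 104837121/116281 ≈ 901.58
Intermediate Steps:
E = 71/18 (E = 4 - 2/(6**2) = 4 - 2/36 = 4 - 1*1/18 = 4 - 1/18 = 71/18 ≈ 3.9444)
n(Z) = -1/(2*(71/18 + Z)) (n(Z) = -1/(2*(Z + 71/18)) = -1/(2*(71/18 + Z)))
(n(-5*(-3)) - 30)**2 = (-9/(71 + 18*(-5*(-3))) - 30)**2 = (-9/(71 + 18*15) - 30)**2 = (-9/(71 + 270) - 30)**2 = (-9/341 - 30)**2 = (-10239/341)**2 = 104837121/116281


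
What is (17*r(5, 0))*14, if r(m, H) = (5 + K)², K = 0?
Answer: 5950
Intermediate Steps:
r(m, H) = 25 (r(m, H) = (5 + 0)² = 5² = 25)
(17*r(5, 0))*14 = (17*25)*14 = 425*14 = 5950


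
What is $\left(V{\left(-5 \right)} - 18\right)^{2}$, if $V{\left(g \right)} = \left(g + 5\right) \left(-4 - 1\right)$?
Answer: $324$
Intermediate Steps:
$V{\left(g \right)} = -25 - 5 g$ ($V{\left(g \right)} = \left(5 + g\right) \left(-5\right) = -25 - 5 g$)
$\left(V{\left(-5 \right)} - 18\right)^{2} = \left(\left(-25 - -25\right) - 18\right)^{2} = \left(\left(-25 + 25\right) - 18\right)^{2} = \left(0 - 18\right)^{2} = \left(-18\right)^{2} = 324$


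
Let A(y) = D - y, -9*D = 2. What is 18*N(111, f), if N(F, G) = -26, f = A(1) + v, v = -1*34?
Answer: -468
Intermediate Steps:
D = -2/9 (D = -⅑*2 = -2/9 ≈ -0.22222)
A(y) = -2/9 - y
v = -34
f = -317/9 (f = (-2/9 - 1*1) - 34 = (-2/9 - 1) - 34 = -11/9 - 34 = -317/9 ≈ -35.222)
18*N(111, f) = 18*(-26) = -468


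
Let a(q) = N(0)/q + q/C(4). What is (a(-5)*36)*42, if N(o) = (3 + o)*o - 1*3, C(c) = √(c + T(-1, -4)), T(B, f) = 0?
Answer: -14364/5 ≈ -2872.8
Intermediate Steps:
C(c) = √c (C(c) = √(c + 0) = √c)
N(o) = -3 + o*(3 + o) (N(o) = o*(3 + o) - 3 = -3 + o*(3 + o))
a(q) = q/2 - 3/q (a(q) = (-3 + 0² + 3*0)/q + q/(√4) = (-3 + 0 + 0)/q + q/2 = -3/q + q*(½) = -3/q + q/2 = q/2 - 3/q)
(a(-5)*36)*42 = (((½)*(-5) - 3/(-5))*36)*42 = ((-5/2 - 3*(-⅕))*36)*42 = ((-5/2 + ⅗)*36)*42 = -19/10*36*42 = -342/5*42 = -14364/5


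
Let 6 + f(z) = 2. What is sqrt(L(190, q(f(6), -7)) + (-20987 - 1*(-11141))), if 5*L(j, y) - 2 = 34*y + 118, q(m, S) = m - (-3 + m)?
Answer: 4*I*sqrt(15315)/5 ≈ 99.003*I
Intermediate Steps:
f(z) = -4 (f(z) = -6 + 2 = -4)
q(m, S) = 3 (q(m, S) = m + (3 - m) = 3)
L(j, y) = 24 + 34*y/5 (L(j, y) = 2/5 + (34*y + 118)/5 = 2/5 + (118 + 34*y)/5 = 2/5 + (118/5 + 34*y/5) = 24 + 34*y/5)
sqrt(L(190, q(f(6), -7)) + (-20987 - 1*(-11141))) = sqrt((24 + (34/5)*3) + (-20987 - 1*(-11141))) = sqrt((24 + 102/5) + (-20987 + 11141)) = sqrt(222/5 - 9846) = sqrt(-49008/5) = 4*I*sqrt(15315)/5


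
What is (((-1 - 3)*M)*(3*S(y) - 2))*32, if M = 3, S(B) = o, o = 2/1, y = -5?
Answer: -1536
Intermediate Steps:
o = 2 (o = 2*1 = 2)
S(B) = 2
(((-1 - 3)*M)*(3*S(y) - 2))*32 = (((-1 - 3)*3)*(3*2 - 2))*32 = ((-4*3)*(6 - 2))*32 = -12*4*32 = -48*32 = -1536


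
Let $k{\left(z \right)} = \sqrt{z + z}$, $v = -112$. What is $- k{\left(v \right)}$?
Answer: $- 4 i \sqrt{14} \approx - 14.967 i$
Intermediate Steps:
$k{\left(z \right)} = \sqrt{2} \sqrt{z}$ ($k{\left(z \right)} = \sqrt{2 z} = \sqrt{2} \sqrt{z}$)
$- k{\left(v \right)} = - \sqrt{2} \sqrt{-112} = - \sqrt{2} \cdot 4 i \sqrt{7} = - 4 i \sqrt{14}$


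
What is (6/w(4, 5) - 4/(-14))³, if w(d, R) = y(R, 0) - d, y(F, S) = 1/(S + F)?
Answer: -5088448/2352637 ≈ -2.1629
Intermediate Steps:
y(F, S) = 1/(F + S)
w(d, R) = 1/R - d (w(d, R) = 1/(R + 0) - d = 1/R - d)
(6/w(4, 5) - 4/(-14))³ = (6/(1/5 - 1*4) - 4/(-14))³ = (6/(⅕ - 4) - 4*(-1/14))³ = (6/(-19/5) + 2/7)³ = (6*(-5/19) + 2/7)³ = (-30/19 + 2/7)³ = (-172/133)³ = -5088448/2352637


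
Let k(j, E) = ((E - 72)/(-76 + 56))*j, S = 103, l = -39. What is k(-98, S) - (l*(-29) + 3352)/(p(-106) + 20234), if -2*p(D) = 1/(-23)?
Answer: 282353971/1861530 ≈ 151.68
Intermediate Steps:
p(D) = 1/46 (p(D) = -½/(-23) = -½*(-1/23) = 1/46)
k(j, E) = j*(18/5 - E/20) (k(j, E) = ((-72 + E)/(-20))*j = ((-72 + E)*(-1/20))*j = (18/5 - E/20)*j = j*(18/5 - E/20))
k(-98, S) - (l*(-29) + 3352)/(p(-106) + 20234) = (1/20)*(-98)*(72 - 1*103) - (-39*(-29) + 3352)/(1/46 + 20234) = (1/20)*(-98)*(72 - 103) - (1131 + 3352)/930765/46 = (1/20)*(-98)*(-31) - 4483*46/930765 = 1519/10 - 1*206218/930765 = 1519/10 - 206218/930765 = 282353971/1861530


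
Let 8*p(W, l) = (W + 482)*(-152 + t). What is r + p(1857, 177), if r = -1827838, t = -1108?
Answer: -4392461/2 ≈ -2.1962e+6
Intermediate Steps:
p(W, l) = -75915 - 315*W/2 (p(W, l) = ((W + 482)*(-152 - 1108))/8 = ((482 + W)*(-1260))/8 = (-607320 - 1260*W)/8 = -75915 - 315*W/2)
r + p(1857, 177) = -1827838 + (-75915 - 315/2*1857) = -1827838 + (-75915 - 584955/2) = -1827838 - 736785/2 = -4392461/2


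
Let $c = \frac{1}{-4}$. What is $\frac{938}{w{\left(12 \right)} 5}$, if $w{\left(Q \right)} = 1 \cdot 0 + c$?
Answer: $- \frac{3752}{5} \approx -750.4$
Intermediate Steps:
$c = - \frac{1}{4} \approx -0.25$
$w{\left(Q \right)} = - \frac{1}{4}$ ($w{\left(Q \right)} = 1 \cdot 0 - \frac{1}{4} = 0 - \frac{1}{4} = - \frac{1}{4}$)
$\frac{938}{w{\left(12 \right)} 5} = \frac{938}{\left(- \frac{1}{4}\right) 5} = \frac{938}{- \frac{5}{4}} = 938 \left(- \frac{4}{5}\right) = - \frac{3752}{5}$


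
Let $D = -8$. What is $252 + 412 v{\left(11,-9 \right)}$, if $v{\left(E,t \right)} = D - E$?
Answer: $-7576$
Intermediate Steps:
$v{\left(E,t \right)} = -8 - E$
$252 + 412 v{\left(11,-9 \right)} = 252 + 412 \left(-8 - 11\right) = 252 + 412 \left(-19\right) = 252 - 7828 = -7576$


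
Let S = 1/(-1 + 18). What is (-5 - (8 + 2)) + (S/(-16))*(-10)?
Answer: -2035/136 ≈ -14.963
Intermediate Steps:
S = 1/17 ≈ 0.058824
(-5 - (8 + 2)) + (S/(-16))*(-10) = (-5 - (8 + 2)) + ((1/17)/(-16))*(-10) = (-5 - 1*10) + ((1/17)*(-1/16))*(-10) = (-5 - 10) - 1/272*(-10) = -15 + 5/136 = -2035/136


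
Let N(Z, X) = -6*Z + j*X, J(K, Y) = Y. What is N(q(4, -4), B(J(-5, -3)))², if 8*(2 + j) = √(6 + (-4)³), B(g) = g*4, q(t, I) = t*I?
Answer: 28539/2 - 360*I*√58 ≈ 14270.0 - 2741.7*I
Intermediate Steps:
q(t, I) = I*t
B(g) = 4*g
j = -2 + I*√58/8 (j = -2 + √(6 + (-4)³)/8 = -2 + √(6 - 64)/8 = -2 + √(-58)/8 = -2 + (I*√58)/8 = -2 + I*√58/8 ≈ -2.0 + 0.95197*I)
N(Z, X) = -6*Z + X*(-2 + I*√58/8) (N(Z, X) = -6*Z + (-2 + I*√58/8)*X = -6*Z + X*(-2 + I*√58/8))
N(q(4, -4), B(J(-5, -3)))² = (-(-24)*4 - 4*(-3)*(16 - I*√58)/8)² = (-6*(-16) - ⅛*(-12)*(16 - I*√58))² = (96 + (24 - 3*I*√58/2))² = (120 - 3*I*√58/2)²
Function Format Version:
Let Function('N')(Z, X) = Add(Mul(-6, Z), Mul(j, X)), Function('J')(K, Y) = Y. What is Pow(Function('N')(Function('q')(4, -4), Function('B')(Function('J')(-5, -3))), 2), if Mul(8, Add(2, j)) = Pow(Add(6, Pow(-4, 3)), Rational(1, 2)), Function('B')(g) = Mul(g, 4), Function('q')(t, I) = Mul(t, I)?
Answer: Add(Rational(28539, 2), Mul(-360, I, Pow(58, Rational(1, 2)))) ≈ Add(14270., Mul(-2741.7, I))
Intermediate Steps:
Function('q')(t, I) = Mul(I, t)
Function('B')(g) = Mul(4, g)
j = Add(-2, Mul(Rational(1, 8), I, Pow(58, Rational(1, 2)))) (j = Add(-2, Mul(Rational(1, 8), Pow(Add(6, Pow(-4, 3)), Rational(1, 2)))) = Add(-2, Mul(Rational(1, 8), Pow(Add(6, -64), Rational(1, 2)))) = Add(-2, Mul(Rational(1, 8), Pow(-58, Rational(1, 2)))) = Add(-2, Mul(Rational(1, 8), Mul(I, Pow(58, Rational(1, 2))))) = Add(-2, Mul(Rational(1, 8), I, Pow(58, Rational(1, 2)))) ≈ Add(-2.0000, Mul(0.95197, I)))
Function('N')(Z, X) = Add(Mul(-6, Z), Mul(X, Add(-2, Mul(Rational(1, 8), I, Pow(58, Rational(1, 2)))))) (Function('N')(Z, X) = Add(Mul(-6, Z), Mul(Add(-2, Mul(Rational(1, 8), I, Pow(58, Rational(1, 2)))), X)) = Add(Mul(-6, Z), Mul(X, Add(-2, Mul(Rational(1, 8), I, Pow(58, Rational(1, 2)))))))
Pow(Function('N')(Function('q')(4, -4), Function('B')(Function('J')(-5, -3))), 2) = Pow(Add(Mul(-6, Mul(-4, 4)), Mul(Rational(-1, 8), Mul(4, -3), Add(16, Mul(-1, I, Pow(58, Rational(1, 2)))))), 2) = Pow(Add(Mul(-6, -16), Mul(Rational(-1, 8), -12, Add(16, Mul(-1, I, Pow(58, Rational(1, 2)))))), 2) = Pow(Add(96, Add(24, Mul(Rational(-3, 2), I, Pow(58, Rational(1, 2))))), 2) = Pow(Add(120, Mul(Rational(-3, 2), I, Pow(58, Rational(1, 2)))), 2)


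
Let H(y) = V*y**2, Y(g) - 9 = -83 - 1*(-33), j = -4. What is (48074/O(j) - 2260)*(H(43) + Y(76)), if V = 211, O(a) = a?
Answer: -5570014293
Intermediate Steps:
Y(g) = -41 (Y(g) = 9 + (-83 - 1*(-33)) = 9 + (-83 + 33) = 9 - 50 = -41)
H(y) = 211*y**2
(48074/O(j) - 2260)*(H(43) + Y(76)) = (48074/(-4) - 2260)*(211*43**2 - 41) = (48074*(-1/4) - 2260)*(211*1849 - 41) = (-24037/2 - 2260)*(390139 - 41) = -28557/2*390098 = -5570014293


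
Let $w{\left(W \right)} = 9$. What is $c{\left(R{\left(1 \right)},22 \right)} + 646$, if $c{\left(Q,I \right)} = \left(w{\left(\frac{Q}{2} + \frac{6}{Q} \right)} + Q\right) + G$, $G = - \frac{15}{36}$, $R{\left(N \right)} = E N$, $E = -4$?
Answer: $\frac{7807}{12} \approx 650.58$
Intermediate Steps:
$R{\left(N \right)} = - 4 N$
$G = - \frac{5}{12}$ ($G = \left(-15\right) \frac{1}{36} = - \frac{5}{12} \approx -0.41667$)
$c{\left(Q,I \right)} = \frac{103}{12} + Q$ ($c{\left(Q,I \right)} = \left(9 + Q\right) - \frac{5}{12} = \frac{103}{12} + Q$)
$c{\left(R{\left(1 \right)},22 \right)} + 646 = \left(\frac{103}{12} - 4\right) + 646 = \frac{55}{12} + 646 = \frac{7807}{12}$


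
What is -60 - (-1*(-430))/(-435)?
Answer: -5134/87 ≈ -59.011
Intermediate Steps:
-60 - (-1*(-430))/(-435) = -60 - 430*(-1)/435 = -60 - 1*(-86/87) = -60 + 86/87 = -5134/87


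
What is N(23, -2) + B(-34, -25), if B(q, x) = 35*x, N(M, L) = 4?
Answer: -871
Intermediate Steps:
N(23, -2) + B(-34, -25) = 4 + 35*(-25) = 4 - 875 = -871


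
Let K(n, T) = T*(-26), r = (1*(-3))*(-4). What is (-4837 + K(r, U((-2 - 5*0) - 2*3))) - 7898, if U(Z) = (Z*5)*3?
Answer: -9615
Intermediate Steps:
U(Z) = 15*Z (U(Z) = (5*Z)*3 = 15*Z)
r = 12 (r = -3*(-4) = 12)
K(n, T) = -26*T
(-4837 + K(r, U((-2 - 5*0) - 2*3))) - 7898 = (-4837 - 390*((-2 - 5*0) - 2*3)) - 7898 = (-4837 - 390*((-2 + 0) - 6)) - 7898 = (-4837 - 390*(-2 - 6)) - 7898 = (-4837 - 390*(-8)) - 7898 = (-4837 - 26*(-120)) - 7898 = (-4837 + 3120) - 7898 = -1717 - 7898 = -9615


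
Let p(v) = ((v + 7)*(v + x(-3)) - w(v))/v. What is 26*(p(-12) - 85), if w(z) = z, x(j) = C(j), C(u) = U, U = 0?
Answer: -2366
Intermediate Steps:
C(u) = 0
x(j) = 0
p(v) = (-v + v*(7 + v))/v (p(v) = ((v + 7)*(v + 0) - v)/v = ((7 + v)*v - v)/v = (v*(7 + v) - v)/v = (-v + v*(7 + v))/v)
26*(p(-12) - 85) = 26*((6 - 12) - 85) = 26*(-6 - 85) = 26*(-91) = -2366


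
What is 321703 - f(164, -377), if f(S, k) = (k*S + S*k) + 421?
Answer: 444938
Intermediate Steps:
f(S, k) = 421 + 2*S*k (f(S, k) = (S*k + S*k) + 421 = 2*S*k + 421 = 421 + 2*S*k)
321703 - f(164, -377) = 321703 - (421 + 2*164*(-377)) = 321703 - (421 - 123656) = 321703 - 1*(-123235) = 321703 + 123235 = 444938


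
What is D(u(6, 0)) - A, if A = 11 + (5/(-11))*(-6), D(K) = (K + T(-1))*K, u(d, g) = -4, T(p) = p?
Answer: 69/11 ≈ 6.2727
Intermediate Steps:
D(K) = K*(-1 + K) (D(K) = (K - 1)*K = (-1 + K)*K = K*(-1 + K))
A = 151/11 (A = 11 + (5*(-1/11))*(-6) = 11 - 5/11*(-6) = 11 + 30/11 = 151/11 ≈ 13.727)
D(u(6, 0)) - A = -4*(-1 - 4) - 1*151/11 = -4*(-5) - 151/11 = 20 - 151/11 = 69/11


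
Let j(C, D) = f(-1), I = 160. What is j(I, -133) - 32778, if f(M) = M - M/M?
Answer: -32780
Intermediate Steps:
f(M) = -1 + M (f(M) = M - 1*1 = M - 1 = -1 + M)
j(C, D) = -2 (j(C, D) = -1 - 1 = -2)
j(I, -133) - 32778 = -2 - 32778 = -32780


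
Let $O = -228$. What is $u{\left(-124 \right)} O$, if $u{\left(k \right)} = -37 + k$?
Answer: $36708$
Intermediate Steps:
$u{\left(-124 \right)} O = \left(-37 - 124\right) \left(-228\right) = \left(-161\right) \left(-228\right) = 36708$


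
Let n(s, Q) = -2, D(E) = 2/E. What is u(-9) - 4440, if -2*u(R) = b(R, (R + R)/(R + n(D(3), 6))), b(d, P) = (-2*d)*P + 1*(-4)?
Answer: -48980/11 ≈ -4452.7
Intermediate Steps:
b(d, P) = -4 - 2*P*d (b(d, P) = -2*P*d - 4 = -4 - 2*P*d)
u(R) = 2 + 2*R²/(-2 + R) (u(R) = -(-4 - 2*(R + R)/(R - 2)*R)/2 = -(-4 - 2*(2*R)/(-2 + R)*R)/2 = -(-4 - 2*2*R/(-2 + R)*R)/2 = -(-4 - 4*R²/(-2 + R))/2 = 2 + 2*R²/(-2 + R))
u(-9) - 4440 = 2*(-2 - 9 + (-9)²)/(-2 - 9) - 4440 = 2*(-2 - 9 + 81)/(-11) - 4440 = 2*(-1/11)*70 - 4440 = -140/11 - 4440 = -48980/11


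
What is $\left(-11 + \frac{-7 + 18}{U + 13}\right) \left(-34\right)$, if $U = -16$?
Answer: $\frac{1496}{3} \approx 498.67$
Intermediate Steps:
$\left(-11 + \frac{-7 + 18}{U + 13}\right) \left(-34\right) = \left(-11 + \frac{-7 + 18}{-16 + 13}\right) \left(-34\right) = \left(-11 + \frac{11}{-3}\right) \left(-34\right) = \left(-11 + 11 \left(- \frac{1}{3}\right)\right) \left(-34\right) = \left(-11 - \frac{11}{3}\right) \left(-34\right) = \left(- \frac{44}{3}\right) \left(-34\right) = \frac{1496}{3}$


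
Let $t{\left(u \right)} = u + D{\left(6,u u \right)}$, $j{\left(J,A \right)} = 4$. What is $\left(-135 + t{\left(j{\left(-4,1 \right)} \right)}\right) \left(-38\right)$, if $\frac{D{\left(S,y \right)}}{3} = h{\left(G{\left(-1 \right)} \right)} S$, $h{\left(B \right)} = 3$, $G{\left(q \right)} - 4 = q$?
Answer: $2926$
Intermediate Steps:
$G{\left(q \right)} = 4 + q$
$D{\left(S,y \right)} = 9 S$ ($D{\left(S,y \right)} = 3 \cdot 3 S = 9 S$)
$t{\left(u \right)} = 54 + u$ ($t{\left(u \right)} = u + 9 \cdot 6 = u + 54 = 54 + u$)
$\left(-135 + t{\left(j{\left(-4,1 \right)} \right)}\right) \left(-38\right) = \left(-135 + \left(54 + 4\right)\right) \left(-38\right) = \left(-135 + 58\right) \left(-38\right) = \left(-77\right) \left(-38\right) = 2926$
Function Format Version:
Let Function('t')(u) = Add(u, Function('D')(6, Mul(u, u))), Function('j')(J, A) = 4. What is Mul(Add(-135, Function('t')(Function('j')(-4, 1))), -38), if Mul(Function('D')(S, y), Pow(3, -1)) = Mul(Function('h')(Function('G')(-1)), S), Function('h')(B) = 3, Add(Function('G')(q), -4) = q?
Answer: 2926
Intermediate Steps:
Function('G')(q) = Add(4, q)
Function('D')(S, y) = Mul(9, S) (Function('D')(S, y) = Mul(3, Mul(3, S)) = Mul(9, S))
Function('t')(u) = Add(54, u) (Function('t')(u) = Add(u, Mul(9, 6)) = Add(u, 54) = Add(54, u))
Mul(Add(-135, Function('t')(Function('j')(-4, 1))), -38) = Mul(Add(-135, Add(54, 4)), -38) = Mul(Add(-135, 58), -38) = Mul(-77, -38) = 2926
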